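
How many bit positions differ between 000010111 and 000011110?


XOR: 000001001
Count of 1s: 2

2


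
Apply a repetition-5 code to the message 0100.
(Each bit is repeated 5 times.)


Each bit -> 5 copies

00000111110000000000


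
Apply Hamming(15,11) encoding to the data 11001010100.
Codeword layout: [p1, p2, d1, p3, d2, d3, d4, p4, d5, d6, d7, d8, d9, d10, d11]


Parity bits: p1=1, p2=0, p3=0, p4=1

101010011010100


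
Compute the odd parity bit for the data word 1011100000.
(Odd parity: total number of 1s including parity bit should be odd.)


Number of 1s in data: 4
Parity bit: 1

1


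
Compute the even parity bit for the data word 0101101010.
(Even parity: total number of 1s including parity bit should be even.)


Number of 1s in data: 5
Parity bit: 1

1


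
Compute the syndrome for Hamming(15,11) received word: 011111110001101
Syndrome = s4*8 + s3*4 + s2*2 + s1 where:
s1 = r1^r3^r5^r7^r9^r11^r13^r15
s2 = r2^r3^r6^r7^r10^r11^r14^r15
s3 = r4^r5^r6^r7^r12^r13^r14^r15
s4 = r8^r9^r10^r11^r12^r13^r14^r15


s1=1, s2=1, s3=1, s4=0

Syndrome = 7 (error at position 7)


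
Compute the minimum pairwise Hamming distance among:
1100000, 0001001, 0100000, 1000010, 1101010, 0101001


Comparing all pairs, minimum distance: 1
Can detect 0 errors, correct 0 errors

1


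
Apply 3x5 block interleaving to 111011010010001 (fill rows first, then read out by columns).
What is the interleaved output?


Matrix:
  11101
  10100
  10001
Read columns: 111100110000101

111100110000101


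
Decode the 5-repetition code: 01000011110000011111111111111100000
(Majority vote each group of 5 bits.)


Groups: 01000, 01111, 00000, 11111, 11111, 11111, 00000
Majority votes: 0101110

0101110


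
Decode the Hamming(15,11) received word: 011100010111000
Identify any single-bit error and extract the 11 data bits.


Syndrome = 0: no error detected

Data: 10000111000 (no errors)


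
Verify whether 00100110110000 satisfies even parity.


Number of 1s: 5

No, parity error (5 ones)


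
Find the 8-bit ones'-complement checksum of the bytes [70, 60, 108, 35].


Sum = 273 mod 256 = 17
Complement = 238

238


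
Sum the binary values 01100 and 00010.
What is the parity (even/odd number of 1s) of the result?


01100 = 12
00010 = 2
Sum = 14 = 1110
1s count = 3

odd parity (3 ones in 1110)


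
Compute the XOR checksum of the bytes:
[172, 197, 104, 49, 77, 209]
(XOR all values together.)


XOR chain: 172 ^ 197 ^ 104 ^ 49 ^ 77 ^ 209 = 172

172


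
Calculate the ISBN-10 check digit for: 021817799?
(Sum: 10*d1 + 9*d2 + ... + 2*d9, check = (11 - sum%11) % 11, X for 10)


Weighted sum: 196
196 mod 11 = 9

Check digit: 2


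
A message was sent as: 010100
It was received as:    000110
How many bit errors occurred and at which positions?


XOR: 010010

2 error(s) at position(s): 1, 4


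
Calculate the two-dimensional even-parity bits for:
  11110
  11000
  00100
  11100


Row parities: 0011
Column parities: 11110

Row P: 0011, Col P: 11110, Corner: 0


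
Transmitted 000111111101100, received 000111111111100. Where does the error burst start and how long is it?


XOR: 000000000010000

Burst at position 10, length 1


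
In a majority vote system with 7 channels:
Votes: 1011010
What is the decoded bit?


Ones: 4 out of 7
Threshold: 4

1 (4/7 voted 1)


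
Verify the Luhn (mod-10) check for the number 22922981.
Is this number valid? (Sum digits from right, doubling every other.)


Luhn sum = 38
38 mod 10 = 8

Invalid (Luhn sum mod 10 = 8)


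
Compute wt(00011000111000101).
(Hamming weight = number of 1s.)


Counting 1s in 00011000111000101

7


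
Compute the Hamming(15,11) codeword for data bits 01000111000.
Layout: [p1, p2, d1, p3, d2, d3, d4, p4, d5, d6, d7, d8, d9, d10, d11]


Parity bits: p1=0, p2=0, p3=0, p4=1

000010010111000


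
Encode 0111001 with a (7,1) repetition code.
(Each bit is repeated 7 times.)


Each bit -> 7 copies

0000000111111111111111111111000000000000001111111


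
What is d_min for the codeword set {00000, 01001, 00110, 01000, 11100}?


Comparing all pairs, minimum distance: 1
Can detect 0 errors, correct 0 errors

1


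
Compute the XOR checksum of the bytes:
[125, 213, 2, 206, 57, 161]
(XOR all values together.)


XOR chain: 125 ^ 213 ^ 2 ^ 206 ^ 57 ^ 161 = 252

252


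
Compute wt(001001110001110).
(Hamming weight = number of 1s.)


Counting 1s in 001001110001110

7


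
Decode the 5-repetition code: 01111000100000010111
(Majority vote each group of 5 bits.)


Groups: 01111, 00010, 00000, 10111
Majority votes: 1001

1001


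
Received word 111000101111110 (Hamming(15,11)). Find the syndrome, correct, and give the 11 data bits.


Syndrome = 0: no error detected

Data: 10011111110 (no errors)


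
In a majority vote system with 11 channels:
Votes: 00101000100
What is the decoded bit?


Ones: 3 out of 11
Threshold: 6

0 (3/11 voted 1)


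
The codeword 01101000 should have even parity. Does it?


Number of 1s: 3

No, parity error (3 ones)


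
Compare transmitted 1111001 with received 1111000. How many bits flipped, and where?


XOR: 0000001

1 error(s) at position(s): 6


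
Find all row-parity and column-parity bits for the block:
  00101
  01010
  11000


Row parities: 000
Column parities: 10111

Row P: 000, Col P: 10111, Corner: 0


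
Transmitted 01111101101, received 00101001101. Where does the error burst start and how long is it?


XOR: 01010100000

Burst at position 1, length 5


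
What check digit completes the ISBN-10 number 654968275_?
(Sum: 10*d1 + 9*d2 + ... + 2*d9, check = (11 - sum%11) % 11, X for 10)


Weighted sum: 315
315 mod 11 = 7

Check digit: 4


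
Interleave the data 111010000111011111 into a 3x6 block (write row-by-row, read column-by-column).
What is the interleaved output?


Matrix:
  111010
  000111
  011111
Read columns: 100101101011111011

100101101011111011


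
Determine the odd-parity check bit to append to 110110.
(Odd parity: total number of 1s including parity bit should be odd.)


Number of 1s in data: 4
Parity bit: 1

1


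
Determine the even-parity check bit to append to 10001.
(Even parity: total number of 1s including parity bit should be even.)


Number of 1s in data: 2
Parity bit: 0

0


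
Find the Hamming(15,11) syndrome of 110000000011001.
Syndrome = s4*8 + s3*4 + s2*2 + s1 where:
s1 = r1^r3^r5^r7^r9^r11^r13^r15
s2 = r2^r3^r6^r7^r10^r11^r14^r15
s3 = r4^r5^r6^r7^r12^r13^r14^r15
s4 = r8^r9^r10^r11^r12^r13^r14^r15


s1=1, s2=1, s3=0, s4=1

Syndrome = 11 (error at position 11)


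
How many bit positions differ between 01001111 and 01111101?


XOR: 00110010
Count of 1s: 3

3


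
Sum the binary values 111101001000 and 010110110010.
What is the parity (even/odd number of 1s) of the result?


111101001000 = 3912
010110110010 = 1458
Sum = 5370 = 1010011111010
1s count = 8

even parity (8 ones in 1010011111010)


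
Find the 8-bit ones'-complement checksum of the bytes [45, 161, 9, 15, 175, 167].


Sum = 572 mod 256 = 60
Complement = 195

195


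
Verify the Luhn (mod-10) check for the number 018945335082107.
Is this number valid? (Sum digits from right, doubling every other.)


Luhn sum = 58
58 mod 10 = 8

Invalid (Luhn sum mod 10 = 8)


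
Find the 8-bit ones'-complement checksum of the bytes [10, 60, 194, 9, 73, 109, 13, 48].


Sum = 516 mod 256 = 4
Complement = 251

251


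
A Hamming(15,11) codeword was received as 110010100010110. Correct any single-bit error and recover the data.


Syndrome = 9: error at position 9

Data: 01011010110 (corrected bit 9)


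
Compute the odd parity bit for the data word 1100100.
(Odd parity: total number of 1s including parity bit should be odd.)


Number of 1s in data: 3
Parity bit: 0

0


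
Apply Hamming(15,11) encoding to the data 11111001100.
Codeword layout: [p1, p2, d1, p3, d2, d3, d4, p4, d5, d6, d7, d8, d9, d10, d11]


Parity bits: p1=1, p2=1, p3=1, p4=1

111111111001100


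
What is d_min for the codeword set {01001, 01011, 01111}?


Comparing all pairs, minimum distance: 1
Can detect 0 errors, correct 0 errors

1


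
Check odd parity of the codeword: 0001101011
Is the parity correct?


Number of 1s: 5

Yes, parity is correct (5 ones)


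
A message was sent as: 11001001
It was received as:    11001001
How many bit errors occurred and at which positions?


XOR: 00000000

0 errors (received matches sent)


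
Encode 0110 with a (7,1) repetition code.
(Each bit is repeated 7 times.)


Each bit -> 7 copies

0000000111111111111110000000


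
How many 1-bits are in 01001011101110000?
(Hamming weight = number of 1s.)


Counting 1s in 01001011101110000

8


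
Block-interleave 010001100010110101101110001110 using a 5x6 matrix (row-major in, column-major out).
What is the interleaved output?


Matrix:
  010001
  100010
  110101
  101110
  001110
Read columns: 011101010000011001110101110100

011101010000011001110101110100


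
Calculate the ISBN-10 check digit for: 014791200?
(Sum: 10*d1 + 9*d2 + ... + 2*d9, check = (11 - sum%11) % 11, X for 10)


Weighted sum: 157
157 mod 11 = 3

Check digit: 8


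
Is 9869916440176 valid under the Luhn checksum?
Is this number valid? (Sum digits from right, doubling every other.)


Luhn sum = 72
72 mod 10 = 2

Invalid (Luhn sum mod 10 = 2)


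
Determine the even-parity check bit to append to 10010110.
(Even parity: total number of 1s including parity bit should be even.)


Number of 1s in data: 4
Parity bit: 0

0


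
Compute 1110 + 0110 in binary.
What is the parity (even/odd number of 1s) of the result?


1110 = 14
0110 = 6
Sum = 20 = 10100
1s count = 2

even parity (2 ones in 10100)


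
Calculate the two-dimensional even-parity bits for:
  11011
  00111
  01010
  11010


Row parities: 0101
Column parities: 01100

Row P: 0101, Col P: 01100, Corner: 0


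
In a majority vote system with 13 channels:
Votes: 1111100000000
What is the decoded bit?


Ones: 5 out of 13
Threshold: 7

0 (5/13 voted 1)


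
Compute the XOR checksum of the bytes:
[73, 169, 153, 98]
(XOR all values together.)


XOR chain: 73 ^ 169 ^ 153 ^ 98 = 27

27


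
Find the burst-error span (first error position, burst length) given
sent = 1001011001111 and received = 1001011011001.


XOR: 0000000010110

Burst at position 8, length 4


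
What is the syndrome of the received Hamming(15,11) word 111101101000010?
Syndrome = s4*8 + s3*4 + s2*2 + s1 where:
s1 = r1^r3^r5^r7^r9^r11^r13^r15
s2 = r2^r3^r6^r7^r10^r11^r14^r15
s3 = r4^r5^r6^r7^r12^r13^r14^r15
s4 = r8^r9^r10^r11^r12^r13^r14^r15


s1=0, s2=1, s3=0, s4=0

Syndrome = 2 (error at position 2)


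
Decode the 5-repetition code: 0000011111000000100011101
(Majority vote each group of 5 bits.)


Groups: 00000, 11111, 00000, 01000, 11101
Majority votes: 01001

01001


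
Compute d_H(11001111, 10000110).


XOR: 01001001
Count of 1s: 3

3


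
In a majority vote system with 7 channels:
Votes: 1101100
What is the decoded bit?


Ones: 4 out of 7
Threshold: 4

1 (4/7 voted 1)


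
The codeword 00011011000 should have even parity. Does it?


Number of 1s: 4

Yes, parity is correct (4 ones)


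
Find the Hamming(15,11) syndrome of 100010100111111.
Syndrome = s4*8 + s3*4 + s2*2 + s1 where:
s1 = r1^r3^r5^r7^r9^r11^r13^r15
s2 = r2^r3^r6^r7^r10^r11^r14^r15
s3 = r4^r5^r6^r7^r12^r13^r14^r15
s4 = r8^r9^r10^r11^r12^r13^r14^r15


s1=0, s2=1, s3=0, s4=0

Syndrome = 2 (error at position 2)


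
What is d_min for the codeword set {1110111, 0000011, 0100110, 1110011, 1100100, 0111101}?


Comparing all pairs, minimum distance: 1
Can detect 0 errors, correct 0 errors

1


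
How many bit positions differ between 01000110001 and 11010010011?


XOR: 10010100010
Count of 1s: 4

4


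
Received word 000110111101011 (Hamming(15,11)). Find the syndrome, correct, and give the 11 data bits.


Syndrome = 0: no error detected

Data: 01011101011 (no errors)


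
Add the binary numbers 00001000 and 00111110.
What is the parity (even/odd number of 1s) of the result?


00001000 = 8
00111110 = 62
Sum = 70 = 1000110
1s count = 3

odd parity (3 ones in 1000110)


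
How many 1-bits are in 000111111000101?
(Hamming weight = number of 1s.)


Counting 1s in 000111111000101

8


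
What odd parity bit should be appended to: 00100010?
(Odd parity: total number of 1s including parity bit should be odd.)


Number of 1s in data: 2
Parity bit: 1

1


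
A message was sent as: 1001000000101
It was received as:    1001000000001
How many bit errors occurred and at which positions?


XOR: 0000000000100

1 error(s) at position(s): 10


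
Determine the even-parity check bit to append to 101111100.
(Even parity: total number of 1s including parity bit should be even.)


Number of 1s in data: 6
Parity bit: 0

0


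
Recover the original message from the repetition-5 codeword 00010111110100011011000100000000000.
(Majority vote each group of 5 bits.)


Groups: 00010, 11111, 01000, 11011, 00010, 00000, 00000
Majority votes: 0101000

0101000


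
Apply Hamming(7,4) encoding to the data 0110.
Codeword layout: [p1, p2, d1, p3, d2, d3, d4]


Parity bits: p1=1, p2=1, p3=0

1100110


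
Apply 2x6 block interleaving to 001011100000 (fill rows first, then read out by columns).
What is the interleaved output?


Matrix:
  001011
  100000
Read columns: 010010001010

010010001010


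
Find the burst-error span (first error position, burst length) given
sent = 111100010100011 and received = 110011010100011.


XOR: 001111000000000

Burst at position 2, length 4


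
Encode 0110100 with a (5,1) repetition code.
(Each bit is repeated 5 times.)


Each bit -> 5 copies

00000111111111100000111110000000000


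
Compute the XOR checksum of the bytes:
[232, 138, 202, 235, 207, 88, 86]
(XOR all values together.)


XOR chain: 232 ^ 138 ^ 202 ^ 235 ^ 207 ^ 88 ^ 86 = 130

130


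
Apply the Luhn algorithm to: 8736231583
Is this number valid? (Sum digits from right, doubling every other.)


Luhn sum = 50
50 mod 10 = 0

Valid (Luhn sum mod 10 = 0)


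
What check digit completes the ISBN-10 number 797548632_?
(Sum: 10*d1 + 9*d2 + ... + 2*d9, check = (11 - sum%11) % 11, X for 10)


Weighted sum: 343
343 mod 11 = 2

Check digit: 9


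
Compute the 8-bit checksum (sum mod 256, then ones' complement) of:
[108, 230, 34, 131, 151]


Sum = 654 mod 256 = 142
Complement = 113

113


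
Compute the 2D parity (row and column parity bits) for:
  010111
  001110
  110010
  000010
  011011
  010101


Row parities: 011101
Column parities: 100111

Row P: 011101, Col P: 100111, Corner: 0


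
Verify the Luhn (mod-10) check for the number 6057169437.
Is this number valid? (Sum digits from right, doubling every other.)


Luhn sum = 45
45 mod 10 = 5

Invalid (Luhn sum mod 10 = 5)


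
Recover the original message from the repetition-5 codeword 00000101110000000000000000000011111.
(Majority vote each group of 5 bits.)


Groups: 00000, 10111, 00000, 00000, 00000, 00000, 11111
Majority votes: 0100001

0100001


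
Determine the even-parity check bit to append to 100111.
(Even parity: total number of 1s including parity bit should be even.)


Number of 1s in data: 4
Parity bit: 0

0


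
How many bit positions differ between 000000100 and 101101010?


XOR: 101101110
Count of 1s: 6

6


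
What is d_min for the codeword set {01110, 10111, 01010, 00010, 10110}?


Comparing all pairs, minimum distance: 1
Can detect 0 errors, correct 0 errors

1


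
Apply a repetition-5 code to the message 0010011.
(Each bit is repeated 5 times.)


Each bit -> 5 copies

00000000001111100000000001111111111


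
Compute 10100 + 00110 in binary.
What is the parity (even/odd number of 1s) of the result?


10100 = 20
00110 = 6
Sum = 26 = 11010
1s count = 3

odd parity (3 ones in 11010)


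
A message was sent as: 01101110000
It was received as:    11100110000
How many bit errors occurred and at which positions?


XOR: 10001000000

2 error(s) at position(s): 0, 4


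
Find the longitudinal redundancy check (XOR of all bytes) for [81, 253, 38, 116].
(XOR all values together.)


XOR chain: 81 ^ 253 ^ 38 ^ 116 = 254

254


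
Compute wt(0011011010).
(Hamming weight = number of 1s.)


Counting 1s in 0011011010

5


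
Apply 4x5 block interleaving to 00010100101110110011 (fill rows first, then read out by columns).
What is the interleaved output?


Matrix:
  00010
  10010
  11101
  10011
Read columns: 01110010001011010011

01110010001011010011


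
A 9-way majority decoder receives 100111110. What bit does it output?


Ones: 6 out of 9
Threshold: 5

1 (6/9 voted 1)


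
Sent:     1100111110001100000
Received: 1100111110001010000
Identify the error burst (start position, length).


XOR: 0000000000000110000

Burst at position 13, length 2


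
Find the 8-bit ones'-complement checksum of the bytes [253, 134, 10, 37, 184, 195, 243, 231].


Sum = 1287 mod 256 = 7
Complement = 248

248


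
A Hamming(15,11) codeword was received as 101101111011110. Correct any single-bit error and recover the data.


Syndrome = 2: error at position 2

Data: 10111011110 (corrected bit 2)


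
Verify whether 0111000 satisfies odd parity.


Number of 1s: 3

Yes, parity is correct (3 ones)


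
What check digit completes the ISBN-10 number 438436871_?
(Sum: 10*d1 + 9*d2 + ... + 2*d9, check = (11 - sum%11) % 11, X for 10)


Weighted sum: 262
262 mod 11 = 9

Check digit: 2


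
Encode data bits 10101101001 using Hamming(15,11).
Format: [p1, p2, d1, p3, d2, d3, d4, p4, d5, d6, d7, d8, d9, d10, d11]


Parity bits: p1=1, p2=0, p3=1, p4=0

101101001101001


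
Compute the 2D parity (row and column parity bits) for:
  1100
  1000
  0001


Row parities: 011
Column parities: 0101

Row P: 011, Col P: 0101, Corner: 0


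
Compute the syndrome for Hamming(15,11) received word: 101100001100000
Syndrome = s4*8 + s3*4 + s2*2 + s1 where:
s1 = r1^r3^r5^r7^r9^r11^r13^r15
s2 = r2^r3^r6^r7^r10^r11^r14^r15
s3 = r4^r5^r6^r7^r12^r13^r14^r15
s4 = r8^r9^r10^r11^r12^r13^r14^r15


s1=1, s2=0, s3=1, s4=0

Syndrome = 5 (error at position 5)


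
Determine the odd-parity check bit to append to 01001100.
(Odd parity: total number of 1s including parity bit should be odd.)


Number of 1s in data: 3
Parity bit: 0

0


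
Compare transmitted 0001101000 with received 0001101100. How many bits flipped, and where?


XOR: 0000000100

1 error(s) at position(s): 7


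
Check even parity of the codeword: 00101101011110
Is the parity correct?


Number of 1s: 8

Yes, parity is correct (8 ones)


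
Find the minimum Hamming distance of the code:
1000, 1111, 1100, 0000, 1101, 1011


Comparing all pairs, minimum distance: 1
Can detect 0 errors, correct 0 errors

1


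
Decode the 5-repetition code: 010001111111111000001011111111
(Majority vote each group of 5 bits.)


Groups: 01000, 11111, 11111, 00000, 10111, 11111
Majority votes: 011011

011011


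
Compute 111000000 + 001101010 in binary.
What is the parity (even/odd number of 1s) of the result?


111000000 = 448
001101010 = 106
Sum = 554 = 1000101010
1s count = 4

even parity (4 ones in 1000101010)


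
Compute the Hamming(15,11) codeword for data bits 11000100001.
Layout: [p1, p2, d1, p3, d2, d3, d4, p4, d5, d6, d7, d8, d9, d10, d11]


Parity bits: p1=1, p2=1, p3=0, p4=0

111010000100001


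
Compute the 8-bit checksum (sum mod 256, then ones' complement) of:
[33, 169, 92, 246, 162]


Sum = 702 mod 256 = 190
Complement = 65

65


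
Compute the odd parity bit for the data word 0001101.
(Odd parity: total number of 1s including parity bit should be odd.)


Number of 1s in data: 3
Parity bit: 0

0


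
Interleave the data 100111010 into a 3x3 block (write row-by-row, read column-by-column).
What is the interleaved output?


Matrix:
  100
  111
  010
Read columns: 110011010

110011010


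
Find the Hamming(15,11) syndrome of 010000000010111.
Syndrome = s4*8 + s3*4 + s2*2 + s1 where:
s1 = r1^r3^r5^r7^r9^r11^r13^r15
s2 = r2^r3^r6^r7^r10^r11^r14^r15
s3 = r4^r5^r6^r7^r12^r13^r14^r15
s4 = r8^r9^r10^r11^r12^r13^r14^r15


s1=1, s2=0, s3=1, s4=0

Syndrome = 5 (error at position 5)


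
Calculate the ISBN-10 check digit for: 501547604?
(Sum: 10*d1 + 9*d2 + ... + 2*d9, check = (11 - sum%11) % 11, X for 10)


Weighted sum: 184
184 mod 11 = 8

Check digit: 3


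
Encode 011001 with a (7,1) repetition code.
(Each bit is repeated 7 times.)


Each bit -> 7 copies

000000011111111111111000000000000001111111


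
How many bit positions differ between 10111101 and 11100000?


XOR: 01011101
Count of 1s: 5

5


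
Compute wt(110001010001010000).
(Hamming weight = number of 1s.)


Counting 1s in 110001010001010000

6


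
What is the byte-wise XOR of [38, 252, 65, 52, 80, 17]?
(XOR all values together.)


XOR chain: 38 ^ 252 ^ 65 ^ 52 ^ 80 ^ 17 = 238

238


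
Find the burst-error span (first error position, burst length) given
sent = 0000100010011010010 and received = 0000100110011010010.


XOR: 0000000100000000000

Burst at position 7, length 1


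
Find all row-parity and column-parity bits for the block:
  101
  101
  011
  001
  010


Row parities: 00011
Column parities: 000

Row P: 00011, Col P: 000, Corner: 0


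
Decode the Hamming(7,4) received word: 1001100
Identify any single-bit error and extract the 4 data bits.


Syndrome = 0: no error detected

Data: 0100 (no errors)


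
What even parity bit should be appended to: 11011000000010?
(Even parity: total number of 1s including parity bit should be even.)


Number of 1s in data: 5
Parity bit: 1

1


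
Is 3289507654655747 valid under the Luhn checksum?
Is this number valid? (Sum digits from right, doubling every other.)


Luhn sum = 72
72 mod 10 = 2

Invalid (Luhn sum mod 10 = 2)


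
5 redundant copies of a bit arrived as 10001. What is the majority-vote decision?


Ones: 2 out of 5
Threshold: 3

0 (2/5 voted 1)


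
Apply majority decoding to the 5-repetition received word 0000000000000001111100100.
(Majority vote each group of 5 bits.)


Groups: 00000, 00000, 00000, 11111, 00100
Majority votes: 00010

00010


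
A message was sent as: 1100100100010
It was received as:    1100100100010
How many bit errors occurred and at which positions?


XOR: 0000000000000

0 errors (received matches sent)


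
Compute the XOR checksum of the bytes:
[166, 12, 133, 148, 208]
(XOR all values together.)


XOR chain: 166 ^ 12 ^ 133 ^ 148 ^ 208 = 107

107


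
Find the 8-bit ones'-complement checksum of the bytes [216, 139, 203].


Sum = 558 mod 256 = 46
Complement = 209

209


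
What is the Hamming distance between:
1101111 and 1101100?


XOR: 0000011
Count of 1s: 2

2


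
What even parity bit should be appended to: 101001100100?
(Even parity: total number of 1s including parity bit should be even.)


Number of 1s in data: 5
Parity bit: 1

1


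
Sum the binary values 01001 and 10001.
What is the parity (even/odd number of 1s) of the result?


01001 = 9
10001 = 17
Sum = 26 = 11010
1s count = 3

odd parity (3 ones in 11010)


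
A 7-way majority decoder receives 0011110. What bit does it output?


Ones: 4 out of 7
Threshold: 4

1 (4/7 voted 1)


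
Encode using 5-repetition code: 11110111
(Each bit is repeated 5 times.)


Each bit -> 5 copies

1111111111111111111100000111111111111111


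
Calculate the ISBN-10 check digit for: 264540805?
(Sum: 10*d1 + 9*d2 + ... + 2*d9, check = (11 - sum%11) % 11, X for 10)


Weighted sum: 207
207 mod 11 = 9

Check digit: 2


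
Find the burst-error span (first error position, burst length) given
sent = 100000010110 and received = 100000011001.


XOR: 000000001111

Burst at position 8, length 4


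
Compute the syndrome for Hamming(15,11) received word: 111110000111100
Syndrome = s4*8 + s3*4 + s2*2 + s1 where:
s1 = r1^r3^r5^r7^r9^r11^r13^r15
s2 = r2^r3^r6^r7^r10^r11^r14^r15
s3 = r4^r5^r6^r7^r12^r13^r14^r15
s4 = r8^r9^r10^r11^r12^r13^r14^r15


s1=1, s2=0, s3=0, s4=0

Syndrome = 1 (error at position 1)


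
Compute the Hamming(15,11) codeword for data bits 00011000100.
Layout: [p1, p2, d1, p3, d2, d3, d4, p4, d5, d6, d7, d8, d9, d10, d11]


Parity bits: p1=1, p2=1, p3=0, p4=0

110000101000100


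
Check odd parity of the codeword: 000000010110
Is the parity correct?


Number of 1s: 3

Yes, parity is correct (3 ones)


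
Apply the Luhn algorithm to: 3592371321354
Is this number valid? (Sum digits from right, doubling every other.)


Luhn sum = 44
44 mod 10 = 4

Invalid (Luhn sum mod 10 = 4)


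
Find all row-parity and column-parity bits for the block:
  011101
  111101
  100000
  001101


Row parities: 0111
Column parities: 001101

Row P: 0111, Col P: 001101, Corner: 1


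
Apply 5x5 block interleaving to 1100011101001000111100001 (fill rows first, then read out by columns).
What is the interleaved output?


Matrix:
  11000
  11101
  00100
  01111
  00001
Read columns: 1100011010011100001001011

1100011010011100001001011


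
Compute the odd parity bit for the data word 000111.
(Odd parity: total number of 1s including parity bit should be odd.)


Number of 1s in data: 3
Parity bit: 0

0


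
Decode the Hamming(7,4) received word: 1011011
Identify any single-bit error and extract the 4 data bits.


Syndrome = 7: error at position 7

Data: 1010 (corrected bit 7)


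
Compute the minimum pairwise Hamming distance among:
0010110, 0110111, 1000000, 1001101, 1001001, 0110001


Comparing all pairs, minimum distance: 1
Can detect 0 errors, correct 0 errors

1


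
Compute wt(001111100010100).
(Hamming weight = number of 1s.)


Counting 1s in 001111100010100

7


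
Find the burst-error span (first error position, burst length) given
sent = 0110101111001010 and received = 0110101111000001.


XOR: 0000000000001011

Burst at position 12, length 4


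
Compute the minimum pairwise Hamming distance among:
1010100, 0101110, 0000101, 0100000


Comparing all pairs, minimum distance: 3
Can detect 2 errors, correct 1 errors

3


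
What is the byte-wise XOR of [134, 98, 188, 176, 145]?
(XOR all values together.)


XOR chain: 134 ^ 98 ^ 188 ^ 176 ^ 145 = 121

121


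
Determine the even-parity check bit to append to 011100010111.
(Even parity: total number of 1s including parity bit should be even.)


Number of 1s in data: 7
Parity bit: 1

1


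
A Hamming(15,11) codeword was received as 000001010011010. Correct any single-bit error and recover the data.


Syndrome = 7: error at position 7

Data: 00110011010 (corrected bit 7)


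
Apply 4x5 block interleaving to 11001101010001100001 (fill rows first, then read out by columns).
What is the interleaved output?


Matrix:
  11001
  10101
  00011
  00001
Read columns: 11001000010000101111

11001000010000101111


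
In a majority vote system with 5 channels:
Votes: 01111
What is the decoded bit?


Ones: 4 out of 5
Threshold: 3

1 (4/5 voted 1)


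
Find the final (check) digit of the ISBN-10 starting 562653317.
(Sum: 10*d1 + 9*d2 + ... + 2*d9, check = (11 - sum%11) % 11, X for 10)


Weighted sum: 236
236 mod 11 = 5

Check digit: 6


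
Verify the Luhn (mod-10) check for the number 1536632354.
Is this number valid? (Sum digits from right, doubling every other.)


Luhn sum = 37
37 mod 10 = 7

Invalid (Luhn sum mod 10 = 7)


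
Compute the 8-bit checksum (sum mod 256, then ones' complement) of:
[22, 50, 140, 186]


Sum = 398 mod 256 = 142
Complement = 113

113


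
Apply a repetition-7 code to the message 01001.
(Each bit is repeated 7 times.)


Each bit -> 7 copies

00000001111111000000000000001111111


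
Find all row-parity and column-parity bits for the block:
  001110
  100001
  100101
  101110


Row parities: 1010
Column parities: 100100

Row P: 1010, Col P: 100100, Corner: 0


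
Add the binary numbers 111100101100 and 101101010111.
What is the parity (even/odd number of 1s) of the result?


111100101100 = 3884
101101010111 = 2903
Sum = 6787 = 1101010000011
1s count = 6

even parity (6 ones in 1101010000011)


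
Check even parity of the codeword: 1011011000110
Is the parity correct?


Number of 1s: 7

No, parity error (7 ones)


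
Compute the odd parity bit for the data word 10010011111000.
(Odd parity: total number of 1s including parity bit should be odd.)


Number of 1s in data: 7
Parity bit: 0

0


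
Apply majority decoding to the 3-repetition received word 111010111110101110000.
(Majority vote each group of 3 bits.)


Groups: 111, 010, 111, 110, 101, 110, 000
Majority votes: 1011110

1011110


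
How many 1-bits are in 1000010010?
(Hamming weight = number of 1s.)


Counting 1s in 1000010010

3


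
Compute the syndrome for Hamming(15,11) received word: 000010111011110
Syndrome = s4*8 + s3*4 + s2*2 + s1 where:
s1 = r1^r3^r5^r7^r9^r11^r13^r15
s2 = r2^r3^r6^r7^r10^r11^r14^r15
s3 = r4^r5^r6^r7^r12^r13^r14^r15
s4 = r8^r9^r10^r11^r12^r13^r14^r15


s1=1, s2=1, s3=1, s4=0

Syndrome = 7 (error at position 7)


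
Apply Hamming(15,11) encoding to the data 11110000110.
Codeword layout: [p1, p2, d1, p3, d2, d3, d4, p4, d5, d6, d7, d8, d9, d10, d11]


Parity bits: p1=0, p2=0, p3=1, p4=0

001111100000110


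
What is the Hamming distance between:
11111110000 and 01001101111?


XOR: 10110011111
Count of 1s: 8

8


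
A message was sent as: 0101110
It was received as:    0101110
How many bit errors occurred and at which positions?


XOR: 0000000

0 errors (received matches sent)


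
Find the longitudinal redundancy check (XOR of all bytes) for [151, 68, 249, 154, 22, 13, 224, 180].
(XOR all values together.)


XOR chain: 151 ^ 68 ^ 249 ^ 154 ^ 22 ^ 13 ^ 224 ^ 180 = 255

255


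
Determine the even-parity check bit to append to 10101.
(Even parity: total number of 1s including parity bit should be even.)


Number of 1s in data: 3
Parity bit: 1

1


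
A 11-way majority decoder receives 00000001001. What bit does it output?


Ones: 2 out of 11
Threshold: 6

0 (2/11 voted 1)


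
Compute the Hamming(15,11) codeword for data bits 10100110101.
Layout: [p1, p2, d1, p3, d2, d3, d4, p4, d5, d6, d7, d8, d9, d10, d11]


Parity bits: p1=0, p2=1, p3=1, p4=0

011101000110101


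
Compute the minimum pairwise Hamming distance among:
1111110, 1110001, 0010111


Comparing all pairs, minimum distance: 4
Can detect 3 errors, correct 1 errors

4


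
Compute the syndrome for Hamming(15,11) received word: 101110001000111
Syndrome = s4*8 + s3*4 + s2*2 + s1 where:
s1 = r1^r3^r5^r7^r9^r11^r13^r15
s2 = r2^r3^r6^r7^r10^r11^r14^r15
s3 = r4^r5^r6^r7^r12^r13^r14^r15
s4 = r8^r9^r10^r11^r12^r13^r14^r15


s1=0, s2=1, s3=1, s4=0

Syndrome = 6 (error at position 6)


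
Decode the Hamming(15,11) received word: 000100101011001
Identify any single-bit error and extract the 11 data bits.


Syndrome = 2: error at position 2

Data: 00011011001 (corrected bit 2)


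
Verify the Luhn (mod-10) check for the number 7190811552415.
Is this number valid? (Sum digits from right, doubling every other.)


Luhn sum = 50
50 mod 10 = 0

Valid (Luhn sum mod 10 = 0)


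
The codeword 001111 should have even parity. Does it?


Number of 1s: 4

Yes, parity is correct (4 ones)


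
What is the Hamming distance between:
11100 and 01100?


XOR: 10000
Count of 1s: 1

1


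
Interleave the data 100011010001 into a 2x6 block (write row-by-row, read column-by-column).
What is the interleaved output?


Matrix:
  100011
  010001
Read columns: 100100001011

100100001011


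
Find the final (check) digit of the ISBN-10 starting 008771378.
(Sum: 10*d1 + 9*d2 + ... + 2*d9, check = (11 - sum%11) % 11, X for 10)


Weighted sum: 209
209 mod 11 = 0

Check digit: 0


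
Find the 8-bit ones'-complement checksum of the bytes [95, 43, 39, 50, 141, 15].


Sum = 383 mod 256 = 127
Complement = 128

128


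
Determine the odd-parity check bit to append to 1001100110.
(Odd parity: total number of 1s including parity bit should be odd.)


Number of 1s in data: 5
Parity bit: 0

0


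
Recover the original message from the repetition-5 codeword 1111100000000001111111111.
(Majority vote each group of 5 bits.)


Groups: 11111, 00000, 00000, 11111, 11111
Majority votes: 10011

10011


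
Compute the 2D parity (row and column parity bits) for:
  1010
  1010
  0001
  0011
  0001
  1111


Row parities: 001010
Column parities: 1100

Row P: 001010, Col P: 1100, Corner: 0


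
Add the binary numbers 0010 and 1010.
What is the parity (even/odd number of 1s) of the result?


0010 = 2
1010 = 10
Sum = 12 = 1100
1s count = 2

even parity (2 ones in 1100)


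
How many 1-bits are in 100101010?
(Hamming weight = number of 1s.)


Counting 1s in 100101010

4


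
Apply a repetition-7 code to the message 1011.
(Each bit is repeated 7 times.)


Each bit -> 7 copies

1111111000000011111111111111


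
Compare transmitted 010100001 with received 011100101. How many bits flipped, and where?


XOR: 001000100

2 error(s) at position(s): 2, 6


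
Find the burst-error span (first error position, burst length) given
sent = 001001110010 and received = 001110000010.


XOR: 000111110000

Burst at position 3, length 5


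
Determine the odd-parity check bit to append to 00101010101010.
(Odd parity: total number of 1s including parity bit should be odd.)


Number of 1s in data: 6
Parity bit: 1

1


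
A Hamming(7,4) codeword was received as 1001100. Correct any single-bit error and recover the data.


Syndrome = 0: no error detected

Data: 0100 (no errors)


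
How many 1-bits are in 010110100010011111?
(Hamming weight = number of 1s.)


Counting 1s in 010110100010011111

10


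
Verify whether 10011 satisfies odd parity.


Number of 1s: 3

Yes, parity is correct (3 ones)


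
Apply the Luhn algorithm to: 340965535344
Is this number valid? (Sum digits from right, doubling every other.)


Luhn sum = 47
47 mod 10 = 7

Invalid (Luhn sum mod 10 = 7)


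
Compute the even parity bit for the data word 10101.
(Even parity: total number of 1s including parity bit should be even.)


Number of 1s in data: 3
Parity bit: 1

1


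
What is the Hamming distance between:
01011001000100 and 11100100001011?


XOR: 10111101001111
Count of 1s: 10

10


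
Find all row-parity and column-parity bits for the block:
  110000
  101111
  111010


Row parities: 010
Column parities: 100101

Row P: 010, Col P: 100101, Corner: 1


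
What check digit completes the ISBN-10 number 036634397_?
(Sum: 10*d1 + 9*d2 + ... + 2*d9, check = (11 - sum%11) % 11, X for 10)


Weighted sum: 208
208 mod 11 = 10

Check digit: 1


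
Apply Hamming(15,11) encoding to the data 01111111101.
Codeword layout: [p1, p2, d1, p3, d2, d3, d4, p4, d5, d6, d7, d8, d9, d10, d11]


Parity bits: p1=0, p2=1, p3=0, p4=0

010011101111101


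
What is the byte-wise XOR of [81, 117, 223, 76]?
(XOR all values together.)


XOR chain: 81 ^ 117 ^ 223 ^ 76 = 183

183


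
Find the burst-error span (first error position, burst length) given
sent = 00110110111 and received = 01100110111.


XOR: 01010000000

Burst at position 1, length 3


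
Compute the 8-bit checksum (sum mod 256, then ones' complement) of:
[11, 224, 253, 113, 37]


Sum = 638 mod 256 = 126
Complement = 129

129


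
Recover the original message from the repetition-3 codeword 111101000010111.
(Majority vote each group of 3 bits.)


Groups: 111, 101, 000, 010, 111
Majority votes: 11001

11001


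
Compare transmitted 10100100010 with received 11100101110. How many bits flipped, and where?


XOR: 01000001100

3 error(s) at position(s): 1, 7, 8


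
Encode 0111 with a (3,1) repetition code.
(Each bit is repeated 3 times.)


Each bit -> 3 copies

000111111111


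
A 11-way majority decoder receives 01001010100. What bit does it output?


Ones: 4 out of 11
Threshold: 6

0 (4/11 voted 1)


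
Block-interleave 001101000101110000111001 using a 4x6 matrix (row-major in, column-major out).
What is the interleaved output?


Matrix:
  001101
  000101
  110000
  111001
Read columns: 001100111001110000001101

001100111001110000001101


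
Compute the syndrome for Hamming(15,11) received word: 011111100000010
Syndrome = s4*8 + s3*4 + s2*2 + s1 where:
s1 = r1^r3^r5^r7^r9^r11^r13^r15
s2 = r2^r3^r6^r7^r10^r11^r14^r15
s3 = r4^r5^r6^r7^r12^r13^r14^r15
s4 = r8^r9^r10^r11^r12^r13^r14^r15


s1=1, s2=1, s3=1, s4=1

Syndrome = 15 (error at position 15)


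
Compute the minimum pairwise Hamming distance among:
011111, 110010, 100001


Comparing all pairs, minimum distance: 3
Can detect 2 errors, correct 1 errors

3


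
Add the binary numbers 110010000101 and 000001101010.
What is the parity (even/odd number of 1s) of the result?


110010000101 = 3205
000001101010 = 106
Sum = 3311 = 110011101111
1s count = 9

odd parity (9 ones in 110011101111)


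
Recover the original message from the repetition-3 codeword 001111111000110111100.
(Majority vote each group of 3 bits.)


Groups: 001, 111, 111, 000, 110, 111, 100
Majority votes: 0110110

0110110


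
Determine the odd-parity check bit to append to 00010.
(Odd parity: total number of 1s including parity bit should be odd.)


Number of 1s in data: 1
Parity bit: 0

0


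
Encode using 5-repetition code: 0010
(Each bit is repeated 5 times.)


Each bit -> 5 copies

00000000001111100000


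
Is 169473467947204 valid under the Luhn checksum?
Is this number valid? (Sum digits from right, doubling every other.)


Luhn sum = 72
72 mod 10 = 2

Invalid (Luhn sum mod 10 = 2)


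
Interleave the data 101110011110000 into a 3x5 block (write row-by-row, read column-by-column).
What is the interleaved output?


Matrix:
  10111
  00111
  10000
Read columns: 101000110110110

101000110110110


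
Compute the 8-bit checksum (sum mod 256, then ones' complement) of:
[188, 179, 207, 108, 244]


Sum = 926 mod 256 = 158
Complement = 97

97


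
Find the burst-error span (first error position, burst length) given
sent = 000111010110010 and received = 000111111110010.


XOR: 000000101000000

Burst at position 6, length 3


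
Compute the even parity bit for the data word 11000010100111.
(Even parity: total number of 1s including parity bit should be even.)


Number of 1s in data: 7
Parity bit: 1

1


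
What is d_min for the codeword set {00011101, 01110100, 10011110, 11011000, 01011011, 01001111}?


Comparing all pairs, minimum distance: 2
Can detect 1 errors, correct 0 errors

2


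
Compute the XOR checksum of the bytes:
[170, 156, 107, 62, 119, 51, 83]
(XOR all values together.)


XOR chain: 170 ^ 156 ^ 107 ^ 62 ^ 119 ^ 51 ^ 83 = 116

116


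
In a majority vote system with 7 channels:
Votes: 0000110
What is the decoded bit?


Ones: 2 out of 7
Threshold: 4

0 (2/7 voted 1)


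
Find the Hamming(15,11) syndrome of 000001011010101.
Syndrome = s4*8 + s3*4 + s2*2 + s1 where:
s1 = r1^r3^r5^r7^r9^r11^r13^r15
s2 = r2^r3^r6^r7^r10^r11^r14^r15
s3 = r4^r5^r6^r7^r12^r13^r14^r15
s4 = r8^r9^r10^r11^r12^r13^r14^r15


s1=0, s2=1, s3=1, s4=1

Syndrome = 14 (error at position 14)
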